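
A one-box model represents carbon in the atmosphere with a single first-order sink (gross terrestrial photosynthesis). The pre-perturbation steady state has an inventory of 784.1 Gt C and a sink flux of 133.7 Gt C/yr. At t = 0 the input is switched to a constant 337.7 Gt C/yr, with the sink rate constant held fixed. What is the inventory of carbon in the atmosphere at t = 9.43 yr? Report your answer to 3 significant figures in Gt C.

1740 Gt C

τ = M₀/F₀ = 784.1/133.7 = 5.865 yr; rate constant k = 1/τ.
New steady state M_∞ = F₁/k = F₁·τ = 337.7 × 5.865 = 1980.5 Gt C.
M(t) = M_∞ + (M₀ − M_∞)·e^(−t/τ); t/τ = 9.43/5.865 = 1.608, so e^(−t/τ) = 0.2003.
M(t) = 1980.5 − 1196 × 0.2003 = 1740.8 Gt C.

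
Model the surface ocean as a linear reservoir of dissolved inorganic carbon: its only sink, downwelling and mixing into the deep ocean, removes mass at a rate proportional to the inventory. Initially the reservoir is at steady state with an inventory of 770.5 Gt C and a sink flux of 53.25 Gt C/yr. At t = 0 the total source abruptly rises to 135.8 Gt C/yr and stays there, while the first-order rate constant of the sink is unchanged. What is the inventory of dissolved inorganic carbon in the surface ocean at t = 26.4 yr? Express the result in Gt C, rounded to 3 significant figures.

τ = M₀/F₀ = 770.5/53.25 = 14.47 yr; rate constant k = 1/τ.
New steady state M_∞ = F₁/k = F₁·τ = 135.8 × 14.47 = 1965.0 Gt C.
M(t) = M_∞ + (M₀ − M_∞)·e^(−t/τ); t/τ = 26.4/14.47 = 1.825, so e^(−t/τ) = 0.1613.
M(t) = 1965.0 − 1194 × 0.1613 = 1772.3 Gt C.

1770 Gt C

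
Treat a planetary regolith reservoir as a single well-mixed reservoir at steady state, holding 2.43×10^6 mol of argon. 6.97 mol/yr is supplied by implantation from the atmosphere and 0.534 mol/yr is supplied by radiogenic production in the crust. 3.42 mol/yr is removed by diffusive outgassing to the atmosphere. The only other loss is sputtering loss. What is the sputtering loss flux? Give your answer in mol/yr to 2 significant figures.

4.1 mol/yr

At steady state ΣF_in = ΣF_out.
ΣF_in = 6.97 + 0.534 = 7.5040 mol/yr.
Sputtering loss flux = ΣF_in − (3.42) = 7.5040 − 3.420 = 4.084 mol/yr.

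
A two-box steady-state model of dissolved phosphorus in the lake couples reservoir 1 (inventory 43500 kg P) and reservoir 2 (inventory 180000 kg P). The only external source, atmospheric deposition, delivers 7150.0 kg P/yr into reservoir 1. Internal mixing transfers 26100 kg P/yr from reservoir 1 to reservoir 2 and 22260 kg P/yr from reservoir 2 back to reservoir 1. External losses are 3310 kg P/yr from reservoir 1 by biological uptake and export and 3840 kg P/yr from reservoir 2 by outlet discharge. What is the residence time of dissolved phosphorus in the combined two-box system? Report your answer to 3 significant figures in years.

31.3 yr

Residence time in the combined system uses the total inventory and the total *external* removal — internal exchanges between the two boxes cancel.
M_total = 43500 + 180000 = 223500 kg P.
ΣF_external_out = 3310 + 3840 = 7150.0 kg P/yr.
τ = M_total / ΣF_ext = 223500 / 7150.0 = 31.26 yr.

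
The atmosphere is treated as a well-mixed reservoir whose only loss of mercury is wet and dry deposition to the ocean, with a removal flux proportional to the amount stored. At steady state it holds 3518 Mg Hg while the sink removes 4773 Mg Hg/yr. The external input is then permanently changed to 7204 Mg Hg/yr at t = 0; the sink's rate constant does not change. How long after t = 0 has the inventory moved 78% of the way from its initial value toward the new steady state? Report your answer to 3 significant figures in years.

1.12 yr

τ = M₀/F₀ = 3518/4773 = 0.7371 yr.
The remaining gap fraction is e^(−t/τ); 78% covered ⇒ e^(−t/τ) = 0.220.
t = −τ ln(0.220) = 0.7371 × 1.514 = 1.116 yr.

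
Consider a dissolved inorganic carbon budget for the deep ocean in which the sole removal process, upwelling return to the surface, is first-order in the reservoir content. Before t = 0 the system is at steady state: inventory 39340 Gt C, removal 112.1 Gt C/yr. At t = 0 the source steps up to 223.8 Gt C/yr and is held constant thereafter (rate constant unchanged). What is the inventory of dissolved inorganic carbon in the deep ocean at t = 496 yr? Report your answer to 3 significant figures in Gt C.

69000 Gt C

Residence time τ = M₀/F₀ = 350.9 yr. The eventual steady state is M_∞ = M₀·(F₁/F₀) = 39340 × 223.8/112.1 = 78540 Gt C.
The anomaly ΔM(t) = M(t) − M_∞ decays as ΔM₀·e^(−t/τ) with ΔM₀ = 39340 − 78540 = −39200 Gt C.
At t = 496 yr, e^(−t/τ) = e^(−1.413) = 0.2433, so ΔM = −9538 Gt C and M = 78540 − 9538 = 69001 Gt C.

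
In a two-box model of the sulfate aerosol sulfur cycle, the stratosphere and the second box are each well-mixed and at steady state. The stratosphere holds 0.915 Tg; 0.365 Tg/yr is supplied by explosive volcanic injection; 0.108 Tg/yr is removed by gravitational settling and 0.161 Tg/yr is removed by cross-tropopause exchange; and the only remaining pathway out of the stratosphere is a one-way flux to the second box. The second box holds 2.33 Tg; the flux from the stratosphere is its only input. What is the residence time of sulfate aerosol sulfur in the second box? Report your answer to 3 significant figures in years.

Balance the stratosphere: ΣF_in = 0.36500 Tg/yr.
Flux to the second box = ΣF_in − (0.108 + 0.161) = 0.096000 Tg/yr.
At steady state the output of the second box equals its input, 0.096000 Tg/yr.
τ = M / F = 2.33 / 0.096000 = 24.27 yr.

24.3 yr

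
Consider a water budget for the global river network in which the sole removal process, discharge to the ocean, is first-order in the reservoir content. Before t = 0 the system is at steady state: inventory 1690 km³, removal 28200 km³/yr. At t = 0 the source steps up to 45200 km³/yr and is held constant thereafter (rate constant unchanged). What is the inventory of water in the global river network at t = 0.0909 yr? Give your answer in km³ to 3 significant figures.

The sink rate constant is k = F₀/M₀ = 28200/1690 = 16.69 yr⁻¹.
Solving dM/dt = F₁ − kM with M(0) = M₀ gives M(t) = F₁/k + (M₀ − F₁/k)·e^(−kt).
F₁/k = 45200/16.69 = 2708.8 km³; kt = 16.69 × 0.0909 = 1.517, e^(−kt) = 0.2194.
M(0.0909) = 2708.8 + (1690 − 2708.8) × 0.2194 = 2708.8 − 223.5 = 2485.3 km³.

2490 km³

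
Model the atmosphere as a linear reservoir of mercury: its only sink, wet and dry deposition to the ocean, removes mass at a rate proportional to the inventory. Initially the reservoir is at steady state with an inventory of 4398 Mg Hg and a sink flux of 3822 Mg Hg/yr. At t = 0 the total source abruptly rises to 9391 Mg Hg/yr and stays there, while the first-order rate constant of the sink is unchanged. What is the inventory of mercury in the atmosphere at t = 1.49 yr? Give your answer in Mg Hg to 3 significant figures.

9050 Mg Hg

Residence time τ = M₀/F₀ = 1.151 yr. The eventual steady state is M_∞ = M₀·(F₁/F₀) = 4398 × 9391/3822 = 10806 Mg Hg.
The anomaly ΔM(t) = M(t) − M_∞ decays as ΔM₀·e^(−t/τ) with ΔM₀ = 4398 − 10806 = −6408 Mg Hg.
At t = 1.49 yr, e^(−t/τ) = e^(−1.295) = 0.2739, so ΔM = −1755 Mg Hg and M = 10806 − 1755 = 9050.8 Mg Hg.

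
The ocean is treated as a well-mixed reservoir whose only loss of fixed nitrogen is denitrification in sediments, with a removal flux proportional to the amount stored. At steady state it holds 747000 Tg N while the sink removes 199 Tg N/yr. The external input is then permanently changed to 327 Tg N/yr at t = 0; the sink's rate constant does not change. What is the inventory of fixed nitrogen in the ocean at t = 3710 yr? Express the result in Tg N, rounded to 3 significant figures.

1.05×10^6 Tg N

τ = M₀/F₀ = 747000/199 = 3754 yr; rate constant k = 1/τ.
New steady state M_∞ = F₁/k = F₁·τ = 327 × 3754 = 1.2275×10^6 Tg N.
M(t) = M_∞ + (M₀ − M_∞)·e^(−t/τ); t/τ = 3710/3754 = 0.9883, so e^(−t/τ) = 0.3722.
M(t) = 1.2275×10^6 − 480500 × 0.3722 = 1.0486×10^6 Tg N.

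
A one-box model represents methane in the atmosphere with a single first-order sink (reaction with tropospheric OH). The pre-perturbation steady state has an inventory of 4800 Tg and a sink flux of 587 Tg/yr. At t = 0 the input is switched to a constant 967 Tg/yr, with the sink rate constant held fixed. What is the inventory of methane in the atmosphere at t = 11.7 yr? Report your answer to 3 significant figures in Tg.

7160 Tg

Residence time τ = M₀/F₀ = 8.177 yr. The eventual steady state is M_∞ = M₀·(F₁/F₀) = 4800 × 967/587 = 7907.3 Tg.
The anomaly ΔM(t) = M(t) − M_∞ decays as ΔM₀·e^(−t/τ) with ΔM₀ = 4800 − 7907.3 = −3107 Tg.
At t = 11.7 yr, e^(−t/τ) = e^(−1.431) = 0.2391, so ΔM = −743.0 Tg and M = 7907.3 − 743.0 = 7164.3 Tg.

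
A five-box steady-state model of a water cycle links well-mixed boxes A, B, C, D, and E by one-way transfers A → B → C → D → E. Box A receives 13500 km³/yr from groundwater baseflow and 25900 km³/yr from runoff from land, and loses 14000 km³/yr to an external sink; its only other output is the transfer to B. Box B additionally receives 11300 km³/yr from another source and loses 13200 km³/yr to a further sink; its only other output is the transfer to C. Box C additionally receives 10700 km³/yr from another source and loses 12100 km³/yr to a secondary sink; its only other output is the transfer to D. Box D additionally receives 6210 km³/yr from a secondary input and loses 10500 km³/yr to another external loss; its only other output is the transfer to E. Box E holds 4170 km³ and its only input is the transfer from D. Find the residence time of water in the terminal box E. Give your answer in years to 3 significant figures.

0.234 yr

Box A: F(A→B) = (13500 + 25900) − 14000 = 25400 km³/yr.
Box B: F(B→C) = (25400 + 11300) − 13200 = 23500 km³/yr.
Box C: F(C→D) = (23500 + 10700) − 12100 = 22100 km³/yr.
Box D: F(D→E) = (22100 + 6210) − 10500 = 17810 km³/yr.
Box E throughput = its input = 17810 km³/yr; τ = 4170 / 17810 = 0.2341 yr.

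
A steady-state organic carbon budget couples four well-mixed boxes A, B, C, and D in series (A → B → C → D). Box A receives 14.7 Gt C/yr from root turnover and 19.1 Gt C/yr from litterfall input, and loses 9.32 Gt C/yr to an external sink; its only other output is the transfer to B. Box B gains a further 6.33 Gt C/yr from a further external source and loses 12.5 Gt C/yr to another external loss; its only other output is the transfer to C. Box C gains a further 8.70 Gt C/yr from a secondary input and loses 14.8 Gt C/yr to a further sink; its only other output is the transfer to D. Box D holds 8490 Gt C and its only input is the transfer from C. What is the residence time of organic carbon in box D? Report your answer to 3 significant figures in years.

695 yr

Box A: F(A→B) = (14.7 + 19.1) − 9.32 = 24.480 Gt C/yr.
Box B: F(B→C) = (24.480 + 6.33) − 12.5 = 18.310 Gt C/yr.
Box C: F(C→D) = (18.310 + 8.70) − 14.8 = 12.210 Gt C/yr.
Box D throughput = its input = 12.210 Gt C/yr; τ = 8490 / 12.210 = 695.3 yr.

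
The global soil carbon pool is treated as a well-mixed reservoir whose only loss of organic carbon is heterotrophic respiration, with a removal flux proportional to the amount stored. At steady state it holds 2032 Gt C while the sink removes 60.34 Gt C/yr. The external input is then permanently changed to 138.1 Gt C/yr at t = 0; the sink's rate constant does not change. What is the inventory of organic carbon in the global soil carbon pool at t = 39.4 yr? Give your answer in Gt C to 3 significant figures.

The sink rate constant is k = F₀/M₀ = 60.34/2032 = 0.02969 yr⁻¹.
Solving dM/dt = F₁ − kM with M(0) = M₀ gives M(t) = F₁/k + (M₀ − F₁/k)·e^(−kt).
F₁/k = 138.1/0.02969 = 4650.6 Gt C; kt = 0.02969 × 39.4 = 1.170, e^(−kt) = 0.3104.
M(39.4) = 4650.6 + (2032 − 4650.6) × 0.3104 = 4650.6 − 812.8 = 3837.9 Gt C.

3840 Gt C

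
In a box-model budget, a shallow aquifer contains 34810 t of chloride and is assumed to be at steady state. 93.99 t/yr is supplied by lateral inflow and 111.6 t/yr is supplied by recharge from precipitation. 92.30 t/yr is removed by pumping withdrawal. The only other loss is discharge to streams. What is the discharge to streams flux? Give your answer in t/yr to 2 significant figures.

110 t/yr

At steady state ΣF_in = ΣF_out.
ΣF_in = 93.99 + 111.6 = 205.59 t/yr.
Discharge to streams flux = ΣF_in − (92.30) = 205.59 − 92.30 = 113.3 t/yr.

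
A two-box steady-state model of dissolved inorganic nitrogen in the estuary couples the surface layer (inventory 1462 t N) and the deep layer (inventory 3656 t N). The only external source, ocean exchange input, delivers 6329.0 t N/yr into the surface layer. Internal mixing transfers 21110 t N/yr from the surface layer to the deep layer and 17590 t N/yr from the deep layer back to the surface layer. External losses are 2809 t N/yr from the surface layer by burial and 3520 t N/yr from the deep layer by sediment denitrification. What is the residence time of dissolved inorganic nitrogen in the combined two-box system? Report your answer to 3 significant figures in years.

0.809 yr

Residence time in the combined system uses the total inventory and the total *external* removal — internal exchanges between the two boxes cancel.
M_total = 1462 + 3656 = 5118.0 t N.
ΣF_external_out = 2809 + 3520 = 6329.0 t N/yr.
τ = M_total / ΣF_ext = 5118.0 / 6329.0 = 0.8087 yr.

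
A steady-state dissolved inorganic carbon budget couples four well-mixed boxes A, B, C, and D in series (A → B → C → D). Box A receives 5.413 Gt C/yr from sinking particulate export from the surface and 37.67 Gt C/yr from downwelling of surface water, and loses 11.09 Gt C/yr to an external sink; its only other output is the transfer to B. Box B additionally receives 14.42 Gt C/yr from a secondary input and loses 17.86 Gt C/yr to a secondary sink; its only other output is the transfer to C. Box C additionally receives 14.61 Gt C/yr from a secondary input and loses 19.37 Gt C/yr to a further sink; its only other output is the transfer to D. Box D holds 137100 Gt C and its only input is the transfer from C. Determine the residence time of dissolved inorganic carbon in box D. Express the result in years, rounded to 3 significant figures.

5760 yr

Box A: F(A→B) = (5.413 + 37.67) − 11.09 = 31.993 Gt C/yr.
Box B: F(B→C) = (31.993 + 14.42) − 17.86 = 28.553 Gt C/yr.
Box C: F(C→D) = (28.553 + 14.61) − 19.37 = 23.793 Gt C/yr.
Box D throughput = its input = 23.793 Gt C/yr; τ = 137100 / 23.793 = 5762 yr.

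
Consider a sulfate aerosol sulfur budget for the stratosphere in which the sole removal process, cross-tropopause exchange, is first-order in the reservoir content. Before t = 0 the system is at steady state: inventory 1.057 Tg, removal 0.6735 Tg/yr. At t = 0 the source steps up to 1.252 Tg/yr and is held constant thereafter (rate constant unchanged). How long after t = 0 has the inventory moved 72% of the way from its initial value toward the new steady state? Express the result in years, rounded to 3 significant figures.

τ = M₀/F₀ = 1.057/0.6735 = 1.569 yr.
The remaining gap fraction is e^(−t/τ); 72% covered ⇒ e^(−t/τ) = 0.280.
t = −τ ln(0.280) = 1.569 × 1.273 = 1.998 yr.

2.00 yr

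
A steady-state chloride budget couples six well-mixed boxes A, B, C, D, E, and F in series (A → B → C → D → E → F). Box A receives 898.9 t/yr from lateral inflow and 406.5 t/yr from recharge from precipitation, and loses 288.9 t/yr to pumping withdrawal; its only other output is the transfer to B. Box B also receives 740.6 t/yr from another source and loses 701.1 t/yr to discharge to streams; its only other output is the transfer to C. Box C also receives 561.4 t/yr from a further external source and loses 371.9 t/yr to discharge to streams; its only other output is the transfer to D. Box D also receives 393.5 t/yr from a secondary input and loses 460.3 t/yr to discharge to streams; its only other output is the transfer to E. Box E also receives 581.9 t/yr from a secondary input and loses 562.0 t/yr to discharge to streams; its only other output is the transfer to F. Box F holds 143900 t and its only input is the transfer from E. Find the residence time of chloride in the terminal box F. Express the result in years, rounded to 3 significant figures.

120 yr

Box A: F(A→B) = (898.9 + 406.5) − 288.9 = 1016.5 t/yr.
Box B: F(B→C) = (1016.5 + 740.6) − 701.1 = 1056.0 t/yr.
Box C: F(C→D) = (1056.0 + 561.4) − 371.9 = 1245.5 t/yr.
Box D: F(D→E) = (1245.5 + 393.5) − 460.3 = 1178.7 t/yr.
Box E: F(E→F) = (1178.7 + 581.9) − 562.0 = 1198.6 t/yr.
Box F throughput = its input = 1198.6 t/yr; τ = 143900 / 1198.6 = 120.1 yr.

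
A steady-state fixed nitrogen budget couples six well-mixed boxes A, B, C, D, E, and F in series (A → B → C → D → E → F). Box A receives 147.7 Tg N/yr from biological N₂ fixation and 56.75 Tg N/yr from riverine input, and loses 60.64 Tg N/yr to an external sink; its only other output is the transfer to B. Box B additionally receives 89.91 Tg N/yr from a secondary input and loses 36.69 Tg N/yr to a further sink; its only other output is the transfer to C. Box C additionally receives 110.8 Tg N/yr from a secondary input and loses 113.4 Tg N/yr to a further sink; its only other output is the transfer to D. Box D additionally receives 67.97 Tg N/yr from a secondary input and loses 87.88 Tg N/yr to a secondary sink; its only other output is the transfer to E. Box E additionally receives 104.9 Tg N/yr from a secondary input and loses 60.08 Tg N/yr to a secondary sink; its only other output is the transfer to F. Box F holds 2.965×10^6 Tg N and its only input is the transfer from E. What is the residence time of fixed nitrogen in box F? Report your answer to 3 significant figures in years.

13500 yr

Box A: F(A→B) = (147.7 + 56.75) − 60.64 = 143.81 Tg N/yr.
Box B: F(B→C) = (143.81 + 89.91) − 36.69 = 197.03 Tg N/yr.
Box C: F(C→D) = (197.03 + 110.8) − 113.4 = 194.43 Tg N/yr.
Box D: F(D→E) = (194.43 + 67.97) − 87.88 = 174.52 Tg N/yr.
Box E: F(E→F) = (174.52 + 104.9) − 60.08 = 219.34 Tg N/yr.
Box F throughput = its input = 219.34 Tg N/yr; τ = 2.965×10^6 / 219.34 = 13520 yr.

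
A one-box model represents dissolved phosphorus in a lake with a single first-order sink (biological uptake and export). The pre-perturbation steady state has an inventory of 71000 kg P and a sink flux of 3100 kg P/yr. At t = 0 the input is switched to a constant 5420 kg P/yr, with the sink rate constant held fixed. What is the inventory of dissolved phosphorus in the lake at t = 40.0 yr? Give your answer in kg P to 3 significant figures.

115000 kg P

Residence time τ = M₀/F₀ = 22.90 yr. The eventual steady state is M_∞ = M₀·(F₁/F₀) = 71000 × 5420/3100 = 124140 kg P.
The anomaly ΔM(t) = M(t) − M_∞ decays as ΔM₀·e^(−t/τ) with ΔM₀ = 71000 − 124140 = −53140 kg P.
At t = 40.0 yr, e^(−t/τ) = e^(−1.746) = 0.1744, so ΔM = −9266 kg P and M = 124140 − 9266 = 114870 kg P.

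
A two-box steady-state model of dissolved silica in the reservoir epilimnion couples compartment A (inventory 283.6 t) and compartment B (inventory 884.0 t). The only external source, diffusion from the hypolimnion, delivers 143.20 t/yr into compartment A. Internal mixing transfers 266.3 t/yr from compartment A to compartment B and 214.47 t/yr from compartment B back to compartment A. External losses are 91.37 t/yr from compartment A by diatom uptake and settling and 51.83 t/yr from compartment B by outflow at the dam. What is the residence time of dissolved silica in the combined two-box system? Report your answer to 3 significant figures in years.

8.15 yr

Treat the two boxes together as one reservoir: the mixing fluxes between them are internal recycling, so τ = ΣM / Σ(external losses).
M_total = 283.6 + 884.0 = 1167.6 t.
ΣF_external_out = 91.37 + 51.83 = 143.20 t/yr.
τ = M_total / ΣF_ext = 1167.6 / 143.20 = 8.154 yr.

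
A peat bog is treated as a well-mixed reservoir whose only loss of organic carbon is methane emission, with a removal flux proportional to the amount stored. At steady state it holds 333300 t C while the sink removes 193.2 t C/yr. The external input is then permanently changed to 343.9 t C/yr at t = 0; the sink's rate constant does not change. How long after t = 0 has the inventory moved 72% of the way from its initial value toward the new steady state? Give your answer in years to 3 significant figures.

2200 yr

τ = M₀/F₀ = 333300/193.2 = 1725 yr.
The remaining gap fraction is e^(−t/τ); 72% covered ⇒ e^(−t/τ) = 0.280.
t = −τ ln(0.280) = 1725 × 1.273 = 2196 yr.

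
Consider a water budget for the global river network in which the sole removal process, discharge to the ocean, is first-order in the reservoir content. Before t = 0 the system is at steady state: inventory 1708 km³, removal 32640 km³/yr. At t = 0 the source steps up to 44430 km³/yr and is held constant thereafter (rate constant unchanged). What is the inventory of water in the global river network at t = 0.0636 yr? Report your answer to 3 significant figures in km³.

τ = M₀/F₀ = 1708/32640 = 0.05233 yr; rate constant k = 1/τ.
New steady state M_∞ = F₁/k = F₁·τ = 44430 × 0.05233 = 2325.0 km³.
M(t) = M_∞ + (M₀ − M_∞)·e^(−t/τ); t/τ = 0.0636/0.05233 = 1.215, so e^(−t/τ) = 0.2966.
M(t) = 2325.0 − 617.0 × 0.2966 = 2142.0 km³.

2140 km³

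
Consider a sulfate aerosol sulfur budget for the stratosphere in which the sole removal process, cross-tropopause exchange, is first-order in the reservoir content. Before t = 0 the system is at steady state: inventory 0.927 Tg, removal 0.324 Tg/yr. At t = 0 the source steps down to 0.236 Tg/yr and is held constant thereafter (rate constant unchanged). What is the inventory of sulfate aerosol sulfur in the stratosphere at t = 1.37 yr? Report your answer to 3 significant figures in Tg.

0.831 Tg

Residence time τ = M₀/F₀ = 2.861 yr. The eventual steady state is M_∞ = M₀·(F₁/F₀) = 0.927 × 0.236/0.324 = 0.67522 Tg.
The anomaly ΔM(t) = M(t) − M_∞ decays as ΔM₀·e^(−t/τ) with ΔM₀ = 0.927 − 0.67522 = 0.2518 Tg.
At t = 1.37 yr, e^(−t/τ) = e^(−0.4788) = 0.6195, so ΔM = 0.1560 Tg and M = 0.67522 + 0.1560 = 0.83120 Tg.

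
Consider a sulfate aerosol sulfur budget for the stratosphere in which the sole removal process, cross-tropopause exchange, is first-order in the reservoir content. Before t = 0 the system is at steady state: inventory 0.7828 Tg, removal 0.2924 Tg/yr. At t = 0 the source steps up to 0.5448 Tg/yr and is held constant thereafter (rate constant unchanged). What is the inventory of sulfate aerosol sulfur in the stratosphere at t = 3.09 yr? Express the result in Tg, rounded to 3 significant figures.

Residence time τ = M₀/F₀ = 2.677 yr. The eventual steady state is M_∞ = M₀·(F₁/F₀) = 0.7828 × 0.5448/0.2924 = 1.4585 Tg.
The anomaly ΔM(t) = M(t) − M_∞ decays as ΔM₀·e^(−t/τ) with ΔM₀ = 0.7828 − 1.4585 = −0.6757 Tg.
At t = 3.09 yr, e^(−t/τ) = e^(−1.154) = 0.3153, so ΔM = −0.2131 Tg and M = 1.4585 − 0.2131 = 1.2455 Tg.

1.25 Tg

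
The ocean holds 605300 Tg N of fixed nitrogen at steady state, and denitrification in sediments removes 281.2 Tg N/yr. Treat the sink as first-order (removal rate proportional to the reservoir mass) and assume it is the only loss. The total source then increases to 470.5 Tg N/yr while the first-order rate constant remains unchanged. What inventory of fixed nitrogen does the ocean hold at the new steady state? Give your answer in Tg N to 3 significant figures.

Rate constant k = F/M = 281.2 / 605300 = 0.0004646 yr⁻¹.
At the new steady state, source = k·M_new ⇒ M_new = 470.5 / 0.0004646 = 1.013×10^6 Tg N.
(Equivalently M_new = M × F_new/F_old = 605300 × 470.5/281.2.)

1.01×10^6 Tg N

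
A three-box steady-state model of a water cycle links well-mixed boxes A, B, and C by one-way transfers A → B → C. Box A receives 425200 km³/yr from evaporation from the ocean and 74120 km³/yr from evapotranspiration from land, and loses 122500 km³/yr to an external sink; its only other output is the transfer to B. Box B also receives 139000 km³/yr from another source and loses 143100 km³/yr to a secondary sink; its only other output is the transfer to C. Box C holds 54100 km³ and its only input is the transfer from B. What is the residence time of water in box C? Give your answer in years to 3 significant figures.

Box A: F(A→B) = (425200 + 74120) − 122500 = 376820 km³/yr.
Box B: F(B→C) = (376820 + 139000) − 143100 = 372720 km³/yr.
Box C throughput = its input = 372720 km³/yr; τ = 54100 / 372720 = 0.1451 yr.

0.145 yr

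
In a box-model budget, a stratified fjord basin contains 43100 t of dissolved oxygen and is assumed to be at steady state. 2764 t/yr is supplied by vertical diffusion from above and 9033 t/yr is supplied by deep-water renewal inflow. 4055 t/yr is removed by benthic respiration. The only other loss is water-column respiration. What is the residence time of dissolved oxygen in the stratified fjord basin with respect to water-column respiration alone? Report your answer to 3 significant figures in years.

At steady state ΣF_in = ΣF_out.
ΣF_in = 2764 + 9033 = 11797 t/yr.
Water-column respiration flux = ΣF_in − (4055) = 11797 − 4055 = 7742 t/yr.
τ = M / F = 43100 / 7742 = 5.567 yr.

5.57 yr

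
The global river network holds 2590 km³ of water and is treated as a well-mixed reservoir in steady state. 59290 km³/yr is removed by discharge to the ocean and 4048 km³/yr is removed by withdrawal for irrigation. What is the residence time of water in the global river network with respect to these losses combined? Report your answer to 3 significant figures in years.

0.0409 yr

Total removal = 59290 + 4048 = 63338 km³/yr.
τ = M / ΣF_out = 2590 / 63338 = 0.04089 yr.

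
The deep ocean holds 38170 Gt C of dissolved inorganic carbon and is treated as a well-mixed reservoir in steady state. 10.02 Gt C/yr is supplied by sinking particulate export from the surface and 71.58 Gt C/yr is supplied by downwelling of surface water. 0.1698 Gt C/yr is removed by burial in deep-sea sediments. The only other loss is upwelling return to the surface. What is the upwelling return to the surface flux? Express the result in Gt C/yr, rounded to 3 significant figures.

At steady state ΣF_in = ΣF_out.
ΣF_in = 10.02 + 71.58 = 81.600 Gt C/yr.
Upwelling return to the surface flux = ΣF_in − (0.1698) = 81.600 − 0.1698 = 81.43 Gt C/yr.

81.4 Gt C/yr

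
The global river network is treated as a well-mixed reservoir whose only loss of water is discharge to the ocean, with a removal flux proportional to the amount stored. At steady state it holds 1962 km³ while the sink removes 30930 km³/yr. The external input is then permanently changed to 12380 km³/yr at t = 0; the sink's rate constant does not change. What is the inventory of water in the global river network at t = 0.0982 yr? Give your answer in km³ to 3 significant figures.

1040 km³

τ = M₀/F₀ = 1962/30930 = 0.06343 yr; rate constant k = 1/τ.
New steady state M_∞ = F₁/k = F₁·τ = 12380 × 0.06343 = 785.31 km³.
M(t) = M_∞ + (M₀ − M_∞)·e^(−t/τ); t/τ = 0.0982/0.06343 = 1.548, so e^(−t/τ) = 0.2127.
M(t) = 785.31 + 1177 × 0.2127 = 1035.5 km³.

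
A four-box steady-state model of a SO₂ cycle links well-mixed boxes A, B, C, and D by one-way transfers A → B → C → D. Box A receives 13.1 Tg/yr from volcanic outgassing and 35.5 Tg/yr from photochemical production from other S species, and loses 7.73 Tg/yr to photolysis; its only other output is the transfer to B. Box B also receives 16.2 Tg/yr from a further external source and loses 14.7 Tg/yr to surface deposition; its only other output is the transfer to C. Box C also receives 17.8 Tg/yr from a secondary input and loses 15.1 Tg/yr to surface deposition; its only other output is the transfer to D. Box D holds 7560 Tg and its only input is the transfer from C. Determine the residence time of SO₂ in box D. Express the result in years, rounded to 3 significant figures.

Box A: F(A→B) = (13.1 + 35.5) − 7.73 = 40.870 Tg/yr.
Box B: F(B→C) = (40.870 + 16.2) − 14.7 = 42.370 Tg/yr.
Box C: F(C→D) = (42.370 + 17.8) − 15.1 = 45.070 Tg/yr.
Box D throughput = its input = 45.070 Tg/yr; τ = 7560 / 45.070 = 167.7 yr.

168 yr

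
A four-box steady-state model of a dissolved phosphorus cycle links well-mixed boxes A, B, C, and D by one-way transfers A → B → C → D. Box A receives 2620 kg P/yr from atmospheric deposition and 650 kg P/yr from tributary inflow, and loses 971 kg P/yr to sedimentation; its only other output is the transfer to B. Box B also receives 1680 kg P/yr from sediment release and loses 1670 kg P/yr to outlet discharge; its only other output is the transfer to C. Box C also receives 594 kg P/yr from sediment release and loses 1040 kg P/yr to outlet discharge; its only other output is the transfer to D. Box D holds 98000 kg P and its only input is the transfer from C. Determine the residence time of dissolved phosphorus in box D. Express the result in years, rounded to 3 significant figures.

52.6 yr

Box A: F(A→B) = (2620 + 650) − 971 = 2299.0 kg P/yr.
Box B: F(B→C) = (2299.0 + 1680) − 1670 = 2309.0 kg P/yr.
Box C: F(C→D) = (2309.0 + 594) − 1040 = 1863.0 kg P/yr.
Box D throughput = its input = 1863.0 kg P/yr; τ = 98000 / 1863.0 = 52.60 yr.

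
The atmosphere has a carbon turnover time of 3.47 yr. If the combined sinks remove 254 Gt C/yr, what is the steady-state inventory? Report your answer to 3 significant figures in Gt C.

τ = M/F ⇒ M = τ × F = 3.47 × 254 = 881.4 Gt C.

881 Gt C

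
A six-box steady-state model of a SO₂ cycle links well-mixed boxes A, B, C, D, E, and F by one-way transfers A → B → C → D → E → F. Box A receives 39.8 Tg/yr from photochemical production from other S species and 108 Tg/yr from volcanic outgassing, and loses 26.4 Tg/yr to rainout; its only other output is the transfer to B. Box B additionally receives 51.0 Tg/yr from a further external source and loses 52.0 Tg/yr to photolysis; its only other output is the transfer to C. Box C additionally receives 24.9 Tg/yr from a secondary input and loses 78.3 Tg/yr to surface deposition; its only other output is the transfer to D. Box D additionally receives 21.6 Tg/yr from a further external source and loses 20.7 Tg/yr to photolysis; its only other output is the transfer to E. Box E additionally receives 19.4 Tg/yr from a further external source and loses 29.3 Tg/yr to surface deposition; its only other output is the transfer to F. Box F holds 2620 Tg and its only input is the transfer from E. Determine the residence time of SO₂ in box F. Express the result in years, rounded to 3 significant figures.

Box A: F(A→B) = (39.8 + 108) − 26.4 = 121.40 Tg/yr.
Box B: F(B→C) = (121.40 + 51.0) − 52.0 = 120.40 Tg/yr.
Box C: F(C→D) = (120.40 + 24.9) − 78.3 = 67.000 Tg/yr.
Box D: F(D→E) = (67.000 + 21.6) − 20.7 = 67.900 Tg/yr.
Box E: F(E→F) = (67.900 + 19.4) − 29.3 = 58.000 Tg/yr.
Box F throughput = its input = 58.000 Tg/yr; τ = 2620 / 58.000 = 45.17 yr.

45.2 yr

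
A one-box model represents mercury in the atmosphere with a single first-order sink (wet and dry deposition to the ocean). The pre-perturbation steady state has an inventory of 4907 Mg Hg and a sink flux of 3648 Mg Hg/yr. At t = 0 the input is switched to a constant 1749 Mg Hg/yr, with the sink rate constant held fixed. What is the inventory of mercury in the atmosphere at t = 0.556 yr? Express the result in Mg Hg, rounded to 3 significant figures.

Residence time τ = M₀/F₀ = 1.345 yr. The eventual steady state is M_∞ = M₀·(F₁/F₀) = 4907 × 1749/3648 = 2352.6 Mg Hg.
The anomaly ΔM(t) = M(t) − M_∞ decays as ΔM₀·e^(−t/τ) with ΔM₀ = 4907 − 2352.6 = 2554 Mg Hg.
At t = 0.556 yr, e^(−t/τ) = e^(−0.4133) = 0.6614, so ΔM = 1690 Mg Hg and M = 2352.6 + 1690 = 4042.2 Mg Hg.

4040 Mg Hg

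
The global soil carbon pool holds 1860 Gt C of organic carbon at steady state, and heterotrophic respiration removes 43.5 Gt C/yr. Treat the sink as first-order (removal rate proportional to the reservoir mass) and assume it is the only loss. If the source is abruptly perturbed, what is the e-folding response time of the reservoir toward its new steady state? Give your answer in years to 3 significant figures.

For a linear reservoir the response time equals the residence time τ = M/F.
τ = 1860 / 43.5 = 42.76 yr.

42.8 yr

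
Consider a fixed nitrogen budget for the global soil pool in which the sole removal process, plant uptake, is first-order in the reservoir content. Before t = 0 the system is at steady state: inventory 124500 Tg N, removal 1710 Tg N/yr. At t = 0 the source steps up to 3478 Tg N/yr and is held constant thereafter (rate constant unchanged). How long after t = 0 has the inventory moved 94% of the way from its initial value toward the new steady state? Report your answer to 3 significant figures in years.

τ = M₀/F₀ = 124500/1710 = 72.81 yr.
The remaining gap fraction is e^(−t/τ); 94% covered ⇒ e^(−t/τ) = 0.0600.
t = −τ ln(0.0600) = 72.81 × 2.813 = 204.8 yr.

205 yr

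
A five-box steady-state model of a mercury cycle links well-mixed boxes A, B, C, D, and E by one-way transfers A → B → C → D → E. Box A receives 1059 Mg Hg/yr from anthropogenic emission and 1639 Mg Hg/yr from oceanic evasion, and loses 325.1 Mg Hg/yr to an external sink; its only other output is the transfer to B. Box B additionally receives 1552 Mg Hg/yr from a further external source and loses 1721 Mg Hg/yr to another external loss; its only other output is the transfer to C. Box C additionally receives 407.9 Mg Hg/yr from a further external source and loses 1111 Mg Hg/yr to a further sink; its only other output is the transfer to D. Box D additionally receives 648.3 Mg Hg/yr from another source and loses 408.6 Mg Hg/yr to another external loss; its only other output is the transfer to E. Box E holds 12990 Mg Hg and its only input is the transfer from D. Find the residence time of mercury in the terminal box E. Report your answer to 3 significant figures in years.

Box A: F(A→B) = (1059 + 1639) − 325.1 = 2372.9 Mg Hg/yr.
Box B: F(B→C) = (2372.9 + 1552) − 1721 = 2203.9 Mg Hg/yr.
Box C: F(C→D) = (2203.9 + 407.9) − 1111 = 1500.8 Mg Hg/yr.
Box D: F(D→E) = (1500.8 + 648.3) − 408.6 = 1740.5 Mg Hg/yr.
Box E throughput = its input = 1740.5 Mg Hg/yr; τ = 12990 / 1740.5 = 7.463 yr.

7.46 yr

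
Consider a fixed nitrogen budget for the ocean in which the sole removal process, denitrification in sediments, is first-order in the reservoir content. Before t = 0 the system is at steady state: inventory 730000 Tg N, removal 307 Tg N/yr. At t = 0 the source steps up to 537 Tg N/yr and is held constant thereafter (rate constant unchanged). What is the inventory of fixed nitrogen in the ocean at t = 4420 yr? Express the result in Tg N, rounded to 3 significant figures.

The sink rate constant is k = F₀/M₀ = 307/730000 = 0.0004205 yr⁻¹.
Solving dM/dt = F₁ − kM with M(0) = M₀ gives M(t) = F₁/k + (M₀ − F₁/k)·e^(−kt).
F₁/k = 537/0.0004205 = 1.2769×10^6 Tg N; kt = 0.0004205 × 4420 = 1.859, e^(−kt) = 0.1559.
M(4420) = 1.2769×10^6 + (730000 − 1.2769×10^6) × 0.1559 = 1.2769×10^6 − 85240 = 1.1917×10^6 Tg N.

1.19×10^6 Tg N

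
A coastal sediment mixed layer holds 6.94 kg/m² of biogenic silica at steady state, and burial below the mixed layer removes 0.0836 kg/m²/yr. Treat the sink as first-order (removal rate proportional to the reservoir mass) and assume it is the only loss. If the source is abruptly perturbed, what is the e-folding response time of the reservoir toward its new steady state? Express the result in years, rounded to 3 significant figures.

For a linear reservoir the response time equals the residence time τ = M/F.
τ = 6.94 / 0.0836 = 83.01 yr.

83.0 yr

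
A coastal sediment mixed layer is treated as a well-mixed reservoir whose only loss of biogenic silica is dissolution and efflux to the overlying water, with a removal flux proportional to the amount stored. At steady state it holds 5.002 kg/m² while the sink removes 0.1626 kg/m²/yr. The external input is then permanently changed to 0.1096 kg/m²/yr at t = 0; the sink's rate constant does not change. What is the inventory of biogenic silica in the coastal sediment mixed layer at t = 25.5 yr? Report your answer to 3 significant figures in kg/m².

The sink rate constant is k = F₀/M₀ = 0.1626/5.002 = 0.03251 yr⁻¹.
Solving dM/dt = F₁ − kM with M(0) = M₀ gives M(t) = F₁/k + (M₀ − F₁/k)·e^(−kt).
F₁/k = 0.1096/0.03251 = 3.3716 kg/m²; kt = 0.03251 × 25.5 = 0.8289, e^(−kt) = 0.4365.
M(25.5) = 3.3716 + (5.002 − 3.3716) × 0.4365 = 3.3716 + 0.7117 = 4.0833 kg/m².

4.08 kg/m²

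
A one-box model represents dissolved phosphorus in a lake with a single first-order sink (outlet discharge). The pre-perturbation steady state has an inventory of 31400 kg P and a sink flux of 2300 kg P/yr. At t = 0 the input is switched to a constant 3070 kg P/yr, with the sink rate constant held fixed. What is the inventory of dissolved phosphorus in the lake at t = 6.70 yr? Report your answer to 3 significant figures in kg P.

Residence time τ = M₀/F₀ = 13.65 yr. The eventual steady state is M_∞ = M₀·(F₁/F₀) = 31400 × 3070/2300 = 41912 kg P.
The anomaly ΔM(t) = M(t) − M_∞ decays as ΔM₀·e^(−t/τ) with ΔM₀ = 31400 − 41912 = −10510 kg P.
At t = 6.70 yr, e^(−t/τ) = e^(−0.4908) = 0.6122, so ΔM = −6435 kg P and M = 41912 − 6435 = 35477 kg P.

35500 kg P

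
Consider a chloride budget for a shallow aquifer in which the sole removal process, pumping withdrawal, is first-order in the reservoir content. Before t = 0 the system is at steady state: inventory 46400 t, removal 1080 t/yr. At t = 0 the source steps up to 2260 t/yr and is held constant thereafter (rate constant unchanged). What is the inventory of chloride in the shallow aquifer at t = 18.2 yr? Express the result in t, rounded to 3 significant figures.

The sink rate constant is k = F₀/M₀ = 1080/46400 = 0.02328 yr⁻¹.
Solving dM/dt = F₁ − kM with M(0) = M₀ gives M(t) = F₁/k + (M₀ − F₁/k)·e^(−kt).
F₁/k = 2260/0.02328 = 97096 t; kt = 0.02328 × 18.2 = 0.4236, e^(−kt) = 0.6547.
M(18.2) = 97096 + (46400 − 97096) × 0.6547 = 97096 − 33190 = 63907 t.

63900 t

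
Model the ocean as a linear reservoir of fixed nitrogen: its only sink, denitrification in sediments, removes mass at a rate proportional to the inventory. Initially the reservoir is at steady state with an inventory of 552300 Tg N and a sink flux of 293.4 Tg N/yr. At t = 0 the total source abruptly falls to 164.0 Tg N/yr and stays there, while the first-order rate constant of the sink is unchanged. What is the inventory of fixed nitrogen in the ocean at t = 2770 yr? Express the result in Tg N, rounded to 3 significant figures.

Residence time τ = M₀/F₀ = 1882 yr. The eventual steady state is M_∞ = M₀·(F₁/F₀) = 552300 × 164.0/293.4 = 308720 Tg N.
The anomaly ΔM(t) = M(t) − M_∞ decays as ΔM₀·e^(−t/τ) with ΔM₀ = 552300 − 308720 = 243600 Tg N.
At t = 2770 yr, e^(−t/τ) = e^(−1.472) = 0.2296, so ΔM = 55920 Tg N and M = 308720 + 55920 = 364640 Tg N.

365000 Tg N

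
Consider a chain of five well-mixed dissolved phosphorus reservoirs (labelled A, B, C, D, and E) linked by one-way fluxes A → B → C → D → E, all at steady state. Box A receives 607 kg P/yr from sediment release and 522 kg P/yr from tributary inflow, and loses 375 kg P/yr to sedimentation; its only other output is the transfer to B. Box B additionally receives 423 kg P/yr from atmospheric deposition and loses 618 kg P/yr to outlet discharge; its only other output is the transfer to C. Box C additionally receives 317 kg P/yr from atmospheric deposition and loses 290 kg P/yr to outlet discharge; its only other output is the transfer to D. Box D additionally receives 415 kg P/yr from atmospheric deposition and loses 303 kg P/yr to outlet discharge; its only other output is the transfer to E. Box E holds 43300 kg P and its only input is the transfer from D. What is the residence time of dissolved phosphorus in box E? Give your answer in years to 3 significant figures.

Box A: F(A→B) = (607 + 522) − 375 = 754.00 kg P/yr.
Box B: F(B→C) = (754.00 + 423) − 618 = 559.00 kg P/yr.
Box C: F(C→D) = (559.00 + 317) − 290 = 586.00 kg P/yr.
Box D: F(D→E) = (586.00 + 415) − 303 = 698.00 kg P/yr.
Box E throughput = its input = 698.00 kg P/yr; τ = 43300 / 698.00 = 62.03 yr.

62.0 yr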